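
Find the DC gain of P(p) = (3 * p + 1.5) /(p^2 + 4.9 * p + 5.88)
DC gain = P(0) = num(0)/den(0) = 1.5/5.88 = 0.2551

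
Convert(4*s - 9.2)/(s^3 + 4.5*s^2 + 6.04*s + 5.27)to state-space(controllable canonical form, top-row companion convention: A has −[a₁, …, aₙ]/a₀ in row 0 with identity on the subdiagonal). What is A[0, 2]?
Reachable canonical form for den = s^3 + 4.5*s^2 + 6.04*s + 5.27: top row of A = -[a₁,a₂,...,aₙ]/a₀, ones on the subdiagonal, zeros elsewhere.
A = [[-4.5, -6.04, -5.27], [1, 0, 0], [0, 1, 0]].
A[0,2] = -5.27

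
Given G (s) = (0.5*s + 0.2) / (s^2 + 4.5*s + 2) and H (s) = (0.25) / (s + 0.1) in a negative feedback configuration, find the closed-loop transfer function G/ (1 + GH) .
Closed-loop T = G/(1+GH).
Numerator: G_num * H_den = 0.5*s^2 + 0.25*s + 0.02.
Denominator: G_den * H_den + G_num * H_num = (s^3 + 4.6*s^2 + 2.45*s + 0.2) + (0.125*s + 0.05) = s^3 + 4.6*s^2 + 2.575*s + 0.25.
T(s) = (0.5*s^2 + 0.25*s + 0.02)/(s^3 + 4.6*s^2 + 2.575*s + 0.25)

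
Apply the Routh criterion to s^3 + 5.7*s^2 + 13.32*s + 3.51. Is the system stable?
Routh array:
s^3: [1, 13.32]; s^2: [5.7, 3.51]; s^1: [12.7042]; s^0: [3.51]
First column: [1, 5.7, 12.7042, 3.51]. Sign changes = 0.
Yes, stable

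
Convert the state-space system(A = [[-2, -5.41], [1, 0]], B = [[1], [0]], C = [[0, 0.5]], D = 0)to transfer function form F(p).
F(p) = C(pI - A)⁻¹B + D.
Characteristic polynomial det(pI - A) = p^2 + 2*p + 5.41.
Numerator from C·adj(pI-A)·B + D·det(pI-A) = 0.5.
F(p) = (0.5)/(p^2 + 2*p + 5.41)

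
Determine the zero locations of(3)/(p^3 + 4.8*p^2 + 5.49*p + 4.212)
Numerator is a nonzero constant (3) → Zeros: none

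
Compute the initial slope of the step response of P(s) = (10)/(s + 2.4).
IVT: y'(0⁺) = lim_{s→∞} s²·Y(s) = lim_{s→∞} s·P(s).
deg(num) = 0, deg(den) = 1, relative degree = 1, so s·P(s) → (leading num)/(leading den) = 10/1 = 10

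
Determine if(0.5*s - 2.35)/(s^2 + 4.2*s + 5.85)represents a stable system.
Denominator: s^2 + 4.2*s + 5.85. Poles: -2.1 + 1.2j, -2.1 - 1.2j. All Re(p)<0: Yes (stable)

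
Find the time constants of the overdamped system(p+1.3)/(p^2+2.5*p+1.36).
Overdamped: real poles at -1.7, -0.8. τ = -1/pole → τ₁ = 0.5882, τ₂ = 1.25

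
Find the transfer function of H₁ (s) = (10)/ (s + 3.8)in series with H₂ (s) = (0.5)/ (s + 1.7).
Series: H = H₁ · H₂ = (n₁·n₂)/(d₁·d₂).
Num: n₁·n₂ = 5. Den: d₁·d₂ = s^2 + 5.5*s + 6.46.
H(s) = (5)/(s^2 + 5.5*s + 6.46)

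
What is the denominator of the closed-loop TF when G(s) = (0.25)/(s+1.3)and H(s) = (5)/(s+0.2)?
Characteristic poly = G_den * H_den + G_num * H_num = (s^2 + 1.5*s + 0.26) + (1.25) = s^2 + 1.5*s + 1.51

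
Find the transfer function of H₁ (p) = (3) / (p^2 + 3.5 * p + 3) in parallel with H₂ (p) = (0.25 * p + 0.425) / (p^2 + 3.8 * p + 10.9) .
Parallel: H = H₁ + H₂ = (n₁·d₂ + n₂·d₁)/(d₁·d₂).
n₁·d₂ = 3*p^2 + 11.4*p + 32.7. n₂·d₁ = 0.25*p^3 + 1.3*p^2 + 2.2375*p + 1.275. Sum = 0.25*p^3 + 4.3*p^2 + 13.6375*p + 33.975. d₁·d₂ = p^4 + 7.3*p^3 + 27.2*p^2 + 49.55*p + 32.7.
H(p) = (0.25*p^3 + 4.3*p^2 + 13.6375*p + 33.975)/(p^4 + 7.3*p^3 + 27.2*p^2 + 49.55*p + 32.7)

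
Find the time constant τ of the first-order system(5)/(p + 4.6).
First-order system: τ = -1/pole. Pole = -4.6. τ = -1/(-4.6) = 0.2174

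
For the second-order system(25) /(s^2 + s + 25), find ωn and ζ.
Standard form: ωn²/(s²+2ζωn·s+ωn²).
const=25=ωn² → ωn=5, s coeff=1=2ζωn → ζ=0.1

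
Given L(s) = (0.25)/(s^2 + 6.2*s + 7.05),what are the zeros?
Numerator is a nonzero constant (0.25) → Zeros: none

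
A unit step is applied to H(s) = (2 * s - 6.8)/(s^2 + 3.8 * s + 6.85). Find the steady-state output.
FVT: lim_{t→∞} y(t) = lim_{s→0} s*Y(s) where Y(s) = H(s)/s.
= lim_{s→0} H(s) = H(0) = num(0)/den(0) = -6.8/6.85 = -0.9927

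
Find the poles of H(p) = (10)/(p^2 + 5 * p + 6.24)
Set denominator = 0: p^2 + 5*p + 6.24 = (p + 2.4)(p + 2.6) = 0 → Poles: -2.4, -2.6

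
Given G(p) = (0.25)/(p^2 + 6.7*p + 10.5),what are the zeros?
Numerator is a nonzero constant (0.25) → Zeros: none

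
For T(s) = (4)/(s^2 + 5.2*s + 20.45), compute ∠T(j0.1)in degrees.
Substitute s = j*0.1: T(j0.1) = 0.195568 - 0.00497531j.
∠T(j0.1) = atan2(Im, Re) = atan2(-0.00497531, 0.195568) = -1.46°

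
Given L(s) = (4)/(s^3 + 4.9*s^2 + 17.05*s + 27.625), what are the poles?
Set denominator = 0: s^3 + 4.9*s^2 + 17.05*s + 27.625 = (s + 2.5)(s^2 + 2.4*s + 11.05) = 0 → Poles: -1.2 + 3.1j, -1.2 - 3.1j, -2.5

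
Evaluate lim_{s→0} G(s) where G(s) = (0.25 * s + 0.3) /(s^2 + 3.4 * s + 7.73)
DC gain = G(0) = num(0)/den(0) = 0.3/7.73 = 0.03881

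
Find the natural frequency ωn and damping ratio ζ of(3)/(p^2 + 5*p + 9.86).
Underdamped: complex pole -2.5 + 1.9j. ωn = |pole| = 3.14, ζ = -Re(pole)/ωn = 0.7962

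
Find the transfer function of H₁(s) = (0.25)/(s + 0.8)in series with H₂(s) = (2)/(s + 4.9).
Series: H = H₁ · H₂ = (n₁·n₂)/(d₁·d₂).
Num: n₁·n₂ = 0.5. Den: d₁·d₂ = s^2 + 5.7*s + 3.92.
H(s) = (0.5)/(s^2 + 5.7*s + 3.92)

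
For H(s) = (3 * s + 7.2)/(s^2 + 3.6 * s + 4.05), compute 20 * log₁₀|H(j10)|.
Substitute s = j*10: H(j10) = 0.0370544 - 0.29876j.
|H(j10)| = sqrt(Re² + Im²) = 0.301.
20*log₁₀(0.301) = -10.43 dB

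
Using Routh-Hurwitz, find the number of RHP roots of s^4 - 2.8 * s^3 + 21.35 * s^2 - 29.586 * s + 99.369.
Routh array:
s^4: [1, 21.35, 99.369]; s^3: [-2.8, -29.586]; s^2: [10.7836, 99.369]; s^1: [-3.78442]; s^0: [99.369]
First column: [1, -2.8, 10.7836, -3.78442, 99.369]. Sign changes = RHP roots = 4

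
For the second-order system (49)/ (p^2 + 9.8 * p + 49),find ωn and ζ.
Standard form: ωn²/(p²+2ζωn·p+ωn²).
const=49=ωn² → ωn=7, p coeff=9.8=2ζωn → ζ=0.7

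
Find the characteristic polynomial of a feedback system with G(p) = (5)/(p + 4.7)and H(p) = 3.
Characteristic poly = G_den * H_den + G_num * H_num = (p + 4.7) + (15) = p + 19.7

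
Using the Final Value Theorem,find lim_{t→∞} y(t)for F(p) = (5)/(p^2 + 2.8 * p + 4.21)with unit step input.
FVT: lim_{t→∞} y(t) = lim_{p→0} p*Y(p) where Y(p) = F(p)/p.
= lim_{p→0} F(p) = F(0) = num(0)/den(0) = 5/4.21 = 1.188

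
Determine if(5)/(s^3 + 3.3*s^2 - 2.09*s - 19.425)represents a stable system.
Denominator: s^3 + 3.3*s^2 - 2.09*s - 19.425 = (s - 2.1)(s^2 + 5.4*s + 9.25). Poles: -2.7 + 1.4j, -2.7 - 1.4j, 2.1. All Re(p)<0: No (unstable)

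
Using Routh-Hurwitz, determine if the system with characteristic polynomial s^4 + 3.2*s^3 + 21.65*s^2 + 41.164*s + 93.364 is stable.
Routh array:
s^4: [1, 21.65, 93.364]; s^3: [3.2, 41.164]; s^2: [8.78625, 93.364]; s^1: [7.16032]; s^0: [93.364]
First column: [1, 3.2, 8.78625, 7.16032, 93.364]. Sign changes = 0.
Yes, stable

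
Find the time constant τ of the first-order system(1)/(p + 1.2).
First-order system: τ = -1/pole. Pole = -1.2. τ = -1/(-1.2) = 0.8333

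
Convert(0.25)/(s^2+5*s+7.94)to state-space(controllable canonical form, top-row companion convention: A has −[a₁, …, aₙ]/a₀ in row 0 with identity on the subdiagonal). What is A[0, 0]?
Reachable canonical form for den = s^2 + 5*s + 7.94: top row of A = -[a₁,a₂,...,aₙ]/a₀, ones on the subdiagonal, zeros elsewhere.
A = [[-5, -7.94], [1, 0]].
A[0,0] = -5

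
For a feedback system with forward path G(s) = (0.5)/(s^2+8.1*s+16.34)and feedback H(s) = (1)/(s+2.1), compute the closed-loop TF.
Closed-loop T = G/(1+GH).
Numerator: G_num * H_den = 0.5*s + 1.05.
Denominator: G_den * H_den + G_num * H_num = (s^3 + 10.2*s^2 + 33.35*s + 34.314) + (0.5) = s^3 + 10.2*s^2 + 33.35*s + 34.814.
T(s) = (0.5*s + 1.05)/(s^3 + 10.2*s^2 + 33.35*s + 34.814)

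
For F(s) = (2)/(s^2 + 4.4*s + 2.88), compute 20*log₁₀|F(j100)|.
Substitute s = j*100: F(j100) = -0.000199671 - 8.78805e-06j.
|F(j100)| = sqrt(Re² + Im²) = 0.0001999.
20*log₁₀(0.0001999) = -73.99 dB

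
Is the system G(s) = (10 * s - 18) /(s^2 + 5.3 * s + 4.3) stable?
Denominator: s^2 + 5.3*s + 4.3 = (s + 1)(s + 4.3). Poles: -1, -4.3. All Re(p)<0: Yes (stable)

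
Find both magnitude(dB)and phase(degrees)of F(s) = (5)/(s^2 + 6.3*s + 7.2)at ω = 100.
Substitute s = j*100: F(j100) = -0.000498379 - 3.14205e-05j.
|F| = 20*log₁₀(sqrt(Re²+Im²)) = -66.03 dB.
∠F = atan2(Im, Re) = -176.39°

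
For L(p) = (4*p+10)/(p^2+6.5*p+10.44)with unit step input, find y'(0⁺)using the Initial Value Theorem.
IVT: y'(0⁺) = lim_{p→∞} p²·Y(p) = lim_{p→∞} p·L(p).
deg(num) = 1, deg(den) = 2, relative degree = 1, so p·L(p) → (leading num)/(leading den) = 4/1 = 4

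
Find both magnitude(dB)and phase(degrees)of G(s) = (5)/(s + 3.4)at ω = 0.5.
Substitute s = j*0.5: G(j0.5) = 1.43946 - 0.211685j.
|G| = 20*log₁₀(sqrt(Re²+Im²)) = 3.26 dB.
∠G = atan2(Im, Re) = -8.37°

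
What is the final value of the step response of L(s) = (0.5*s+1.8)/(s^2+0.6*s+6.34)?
FVT: lim_{t→∞} y(t) = lim_{s→0} s*Y(s) where Y(s) = L(s)/s.
= lim_{s→0} L(s) = L(0) = num(0)/den(0) = 1.8/6.34 = 0.2839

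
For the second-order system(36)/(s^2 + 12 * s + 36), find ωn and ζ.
Standard form: ωn²/(s²+2ζωn·s+ωn²).
const=36=ωn² → ωn=6, s coeff=12=2ζωn → ζ=1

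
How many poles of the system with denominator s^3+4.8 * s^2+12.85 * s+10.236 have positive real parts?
s^3 + 4.8*s^2 + 12.85*s + 10.236 = (s + 1.2)(s^2 + 3.6*s + 8.53). Poles: -1.2, -1.8 + 2.3j, -1.8 - 2.3j. RHP poles (Re>0): 0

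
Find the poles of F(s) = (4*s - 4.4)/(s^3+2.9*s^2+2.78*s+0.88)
Set denominator = 0: s^3 + 2.9*s^2 + 2.78*s + 0.88 = (s + 0.8)(s + 1.1)(s + 1) = 0 → Poles: -0.8, -1, -1.1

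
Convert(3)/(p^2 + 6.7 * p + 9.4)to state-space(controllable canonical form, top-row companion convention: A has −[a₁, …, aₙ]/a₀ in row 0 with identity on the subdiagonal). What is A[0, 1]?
Reachable canonical form for den = p^2 + 6.7*p + 9.4: top row of A = -[a₁,a₂,...,aₙ]/a₀, ones on the subdiagonal, zeros elsewhere.
A = [[-6.7, -9.4], [1, 0]].
A[0,1] = -9.4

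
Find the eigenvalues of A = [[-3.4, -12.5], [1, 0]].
Eigenvalues solve det(λI - A) = 0.
Characteristic polynomial: λ^2 + 3.4*λ + 12.5 = 0.
Roots: -1.7 + 3.1j, -1.7 - 3.1j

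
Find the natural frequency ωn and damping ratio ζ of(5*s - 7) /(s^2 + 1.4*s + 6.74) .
Underdamped: complex pole -0.7 + 2.5j. ωn = |pole| = 2.596, ζ = -Re(pole)/ωn = 0.2696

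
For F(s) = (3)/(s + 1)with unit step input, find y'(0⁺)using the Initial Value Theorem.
IVT: y'(0⁺) = lim_{s→∞} s²·Y(s) = lim_{s→∞} s·F(s).
deg(num) = 0, deg(den) = 1, relative degree = 1, so s·F(s) → (leading num)/(leading den) = 3/1 = 3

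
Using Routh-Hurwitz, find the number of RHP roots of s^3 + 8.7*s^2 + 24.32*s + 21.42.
Routh array:
s^3: [1, 24.32]; s^2: [8.7, 21.42]; s^1: [21.8579]; s^0: [21.42]
First column: [1, 8.7, 21.8579, 21.42]. Sign changes = RHP roots = 0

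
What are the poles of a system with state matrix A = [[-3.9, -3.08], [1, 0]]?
Eigenvalues solve det(λI - A) = 0.
Characteristic polynomial: λ^2 + 3.9*λ + 3.08 = 0.
Factor: (λ + 1.1)(λ + 2.8) = 0.
Roots: -1.1, -2.8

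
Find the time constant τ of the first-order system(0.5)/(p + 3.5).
First-order system: τ = -1/pole. Pole = -3.5. τ = -1/(-3.5) = 0.2857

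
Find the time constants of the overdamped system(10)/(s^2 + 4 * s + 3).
Overdamped: real poles at -1, -3. τ = -1/pole → τ₁ = 1, τ₂ = 0.3333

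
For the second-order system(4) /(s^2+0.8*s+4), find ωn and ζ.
Standard form: ωn²/(s²+2ζωn·s+ωn²).
const=4=ωn² → ωn=2, s coeff=0.8=2ζωn → ζ=0.2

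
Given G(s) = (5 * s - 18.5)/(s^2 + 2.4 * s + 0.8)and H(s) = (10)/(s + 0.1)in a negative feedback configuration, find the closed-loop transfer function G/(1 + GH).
Closed-loop T = G/(1+GH).
Numerator: G_num * H_den = 5*s^2 - 18*s - 1.85.
Denominator: G_den * H_den + G_num * H_num = (s^3 + 2.5*s^2 + 1.04*s + 0.08) + (50*s - 185) = s^3 + 2.5*s^2 + 51.04*s - 184.92.
T(s) = (5*s^2 - 18*s - 1.85)/(s^3 + 2.5*s^2 + 51.04*s - 184.92)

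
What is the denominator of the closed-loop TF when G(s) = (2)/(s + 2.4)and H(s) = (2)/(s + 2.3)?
Characteristic poly = G_den * H_den + G_num * H_num = (s^2 + 4.7*s + 5.52) + (4) = s^2 + 4.7*s + 9.52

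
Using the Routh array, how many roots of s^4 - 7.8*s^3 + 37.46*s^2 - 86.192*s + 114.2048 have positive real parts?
Routh array:
s^4: [1, 37.46, 114.2048]; s^3: [-7.8, -86.192]; s^2: [26.4097, 114.2048]; s^1: [-52.4621]; s^0: [114.2048]
First column: [1, -7.8, 26.4097, -52.4621, 114.2048]. Sign changes = RHP roots = 4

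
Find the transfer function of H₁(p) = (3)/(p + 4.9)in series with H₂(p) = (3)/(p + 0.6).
Series: H = H₁ · H₂ = (n₁·n₂)/(d₁·d₂).
Num: n₁·n₂ = 9. Den: d₁·d₂ = p^2 + 5.5*p + 2.94.
H(p) = (9)/(p^2 + 5.5*p + 2.94)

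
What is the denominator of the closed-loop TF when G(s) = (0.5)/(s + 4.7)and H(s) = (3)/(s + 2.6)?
Characteristic poly = G_den * H_den + G_num * H_num = (s^2 + 7.3*s + 12.22) + (1.5) = s^2 + 7.3*s + 13.72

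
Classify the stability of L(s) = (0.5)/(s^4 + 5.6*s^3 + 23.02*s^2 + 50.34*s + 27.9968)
Denominator: s^4 + 5.6*s^3 + 23.02*s^2 + 50.34*s + 27.9968 = (s + 0.8)(s + 2.6)(s^2 + 2.2*s + 13.46). Poles: -0.8, -1.1 + 3.5j, -1.1 - 3.5j, -2.6. Stable (all poles in LHP)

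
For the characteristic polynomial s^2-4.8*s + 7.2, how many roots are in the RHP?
Poles: 2.4 + 1.2j, 2.4 - 1.2j. RHP poles (Re>0): 2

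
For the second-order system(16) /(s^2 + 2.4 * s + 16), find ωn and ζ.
Standard form: ωn²/(s²+2ζωn·s+ωn²).
const=16=ωn² → ωn=4, s coeff=2.4=2ζωn → ζ=0.3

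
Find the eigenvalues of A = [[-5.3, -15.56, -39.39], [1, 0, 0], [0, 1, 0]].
Eigenvalues solve det(λI - A) = 0.
Characteristic polynomial: λ^3 + 5.3*λ^2 + 15.56*λ + 39.39 = 0.
Factor: (λ + 3.9)(λ^2 + 1.4*λ + 10.1) = 0.
Roots: -0.7 + 3.1j, -0.7 - 3.1j, -3.9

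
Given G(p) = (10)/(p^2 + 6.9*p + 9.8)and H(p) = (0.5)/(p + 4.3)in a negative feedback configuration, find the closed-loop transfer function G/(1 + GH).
Closed-loop T = G/(1+GH).
Numerator: G_num * H_den = 10*p + 43.
Denominator: G_den * H_den + G_num * H_num = (p^3 + 11.2*p^2 + 39.47*p + 42.14) + (5) = p^3 + 11.2*p^2 + 39.47*p + 47.14.
T(p) = (10*p + 43)/(p^3 + 11.2*p^2 + 39.47*p + 47.14)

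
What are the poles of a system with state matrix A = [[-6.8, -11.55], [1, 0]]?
Eigenvalues solve det(λI - A) = 0.
Characteristic polynomial: λ^2 + 6.8*λ + 11.55 = 0.
Factor: (λ + 3.3)(λ + 3.5) = 0.
Roots: -3.3, -3.5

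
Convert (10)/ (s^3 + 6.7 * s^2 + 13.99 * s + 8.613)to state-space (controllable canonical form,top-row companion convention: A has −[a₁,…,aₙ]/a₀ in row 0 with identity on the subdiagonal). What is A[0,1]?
Reachable canonical form for den = s^3 + 6.7*s^2 + 13.99*s + 8.613: top row of A = -[a₁,a₂,...,aₙ]/a₀, ones on the subdiagonal, zeros elsewhere.
A = [[-6.7, -13.99, -8.613], [1, 0, 0], [0, 1, 0]].
A[0,1] = -13.99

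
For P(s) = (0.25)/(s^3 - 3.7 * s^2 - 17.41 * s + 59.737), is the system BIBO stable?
Denominator: s^3 - 3.7*s^2 - 17.41*s + 59.737 = (s - 4.7)(s + 4.1)(s - 3.1). Poles: -4.1, 3.1, 4.7. All Re(p)<0: No (unstable)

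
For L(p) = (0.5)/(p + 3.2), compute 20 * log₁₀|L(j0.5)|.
Substitute p = j*0.5: L(j0.5) = 0.152526 - 0.0238322j.
|L(j0.5)| = sqrt(Re² + Im²) = 0.1544.
20*log₁₀(0.1544) = -16.23 dB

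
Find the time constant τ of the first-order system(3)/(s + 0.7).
First-order system: τ = -1/pole. Pole = -0.7. τ = -1/(-0.7) = 1.429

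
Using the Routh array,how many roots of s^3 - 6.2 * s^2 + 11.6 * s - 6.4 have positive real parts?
Routh array:
s^3: [1, 11.6]; s^2: [-6.2, -6.4]; s^1: [10.5677]; s^0: [-6.4]
First column: [1, -6.2, 10.5677, -6.4]. Sign changes = RHP roots = 3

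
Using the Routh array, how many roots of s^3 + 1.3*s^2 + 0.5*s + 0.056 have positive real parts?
Routh array:
s^3: [1, 0.5]; s^2: [1.3, 0.056]; s^1: [0.456923]; s^0: [0.056]
First column: [1, 1.3, 0.456923, 0.056]. Sign changes = RHP roots = 0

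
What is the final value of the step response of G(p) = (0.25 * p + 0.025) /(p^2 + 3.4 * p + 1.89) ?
FVT: lim_{t→∞} y(t) = lim_{p→0} p*Y(p) where Y(p) = G(p)/p.
= lim_{p→0} G(p) = G(0) = num(0)/den(0) = 0.025/1.89 = 0.01323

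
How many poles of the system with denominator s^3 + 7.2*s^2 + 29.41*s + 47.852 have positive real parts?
s^3 + 7.2*s^2 + 29.41*s + 47.852 = (s + 2.8)(s^2 + 4.4*s + 17.09). Poles: -2.2 + 3.5j, -2.2 - 3.5j, -2.8. RHP poles (Re>0): 0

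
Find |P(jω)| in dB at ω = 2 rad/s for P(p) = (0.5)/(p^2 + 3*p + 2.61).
Substitute p = j*2: P(j2) = -0.0183222 - 0.0790887j.
|P(j2)| = sqrt(Re² + Im²) = 0.08118.
20*log₁₀(0.08118) = -21.81 dB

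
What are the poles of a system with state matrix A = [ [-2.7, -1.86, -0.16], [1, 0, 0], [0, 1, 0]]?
Eigenvalues solve det(λI - A) = 0.
Characteristic polynomial: λ^3 + 2.7*λ^2 + 1.86*λ + 0.16 = 0.
Factor: (λ + 1)(λ + 0.1)(λ + 1.6) = 0.
Roots: -0.1, -1, -1.6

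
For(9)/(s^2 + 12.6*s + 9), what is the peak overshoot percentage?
Standard form: ωn²/(s²+2ζωn·s+ωn²) → ωn = 3, ζ = 2.1.
ζ ≥ 1, so the response is non-oscillatory: peak overshoot = 0%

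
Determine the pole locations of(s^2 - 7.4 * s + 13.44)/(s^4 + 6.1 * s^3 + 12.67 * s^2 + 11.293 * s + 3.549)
Set denominator = 0: s^4 + 6.1*s^3 + 12.67*s^2 + 11.293*s + 3.549 = (s + 3)(s + 0.7)(s^2 + 2.4*s + 1.69) = 0 → Poles: -0.7, -1.2 + 0.5j, -1.2 - 0.5j, -3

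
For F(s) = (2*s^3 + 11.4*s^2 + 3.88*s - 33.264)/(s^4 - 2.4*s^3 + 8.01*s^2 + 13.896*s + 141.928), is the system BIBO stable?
Denominator: s^4 - 2.4*s^3 + 8.01*s^2 + 13.896*s + 141.928 = (s^2 - 5.6*s + 18.08)(s^2 + 3.2*s + 7.85). Poles: -1.6 + 2.3j, -1.6 - 2.3j, 2.8 + 3.2j, 2.8 - 3.2j. All Re(p)<0: No (unstable)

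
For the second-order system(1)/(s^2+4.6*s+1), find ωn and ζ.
Standard form: ωn²/(s²+2ζωn·s+ωn²).
const=1=ωn² → ωn=1, s coeff=4.6=2ζωn → ζ=2.3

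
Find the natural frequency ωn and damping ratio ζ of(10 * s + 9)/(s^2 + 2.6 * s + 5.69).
Underdamped: complex pole -1.3 + 2j. ωn = |pole| = 2.385, ζ = -Re(pole)/ωn = 0.545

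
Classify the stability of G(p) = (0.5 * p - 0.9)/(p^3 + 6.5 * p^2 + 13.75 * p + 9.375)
Denominator: p^3 + 6.5*p^2 + 13.75*p + 9.375 = (p + 1.5)(p + 2.5)(p + 2.5). Poles: -1.5, -2.5, -2.5. Stable (all poles in LHP)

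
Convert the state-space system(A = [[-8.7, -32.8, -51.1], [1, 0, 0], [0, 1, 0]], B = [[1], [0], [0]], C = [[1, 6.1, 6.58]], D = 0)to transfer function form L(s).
L(s) = C(sI - A)⁻¹B + D.
Characteristic polynomial det(sI - A) = s^3 + 8.7*s^2 + 32.8*s + 51.1.
Numerator from C·adj(sI-A)·B + D·det(sI-A) = s^2 + 6.1*s + 6.58.
L(s) = (s^2 + 6.1*s + 6.58)/(s^3 + 8.7*s^2 + 32.8*s + 51.1)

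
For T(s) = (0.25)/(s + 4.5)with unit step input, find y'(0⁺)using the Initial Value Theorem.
IVT: y'(0⁺) = lim_{s→∞} s²·Y(s) = lim_{s→∞} s·T(s).
deg(num) = 0, deg(den) = 1, relative degree = 1, so s·T(s) → (leading num)/(leading den) = 0.25/1 = 0.25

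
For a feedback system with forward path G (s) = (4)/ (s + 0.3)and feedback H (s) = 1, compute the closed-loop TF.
Closed-loop T = G/(1+GH).
Numerator: G_num * H_den = 4.
Denominator: G_den * H_den + G_num * H_num = (s + 0.3) + (4) = s + 4.3.
T(s) = (4)/(s + 4.3)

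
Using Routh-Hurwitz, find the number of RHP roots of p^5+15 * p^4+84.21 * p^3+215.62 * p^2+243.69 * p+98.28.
Routh array:
p^5: [1, 84.21, 243.69]; p^4: [15, 215.62, 98.28]; p^3: [69.8353, 237.138]; p^2: [164.685, 98.28]; p^1: [195.462]; p^0: [98.28]
First column: [1, 15, 69.8353, 164.685, 195.462, 98.28]. Sign changes = RHP roots = 0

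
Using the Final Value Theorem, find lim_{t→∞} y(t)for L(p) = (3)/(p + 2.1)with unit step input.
FVT: lim_{t→∞} y(t) = lim_{p→0} p*Y(p) where Y(p) = L(p)/p.
= lim_{p→0} L(p) = L(0) = num(0)/den(0) = 3/2.1 = 1.429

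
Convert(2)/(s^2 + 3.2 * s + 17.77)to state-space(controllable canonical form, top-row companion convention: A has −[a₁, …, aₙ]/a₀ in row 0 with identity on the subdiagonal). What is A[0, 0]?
Reachable canonical form for den = s^2 + 3.2*s + 17.77: top row of A = -[a₁,a₂,...,aₙ]/a₀, ones on the subdiagonal, zeros elsewhere.
A = [[-3.2, -17.77], [1, 0]].
A[0,0] = -3.2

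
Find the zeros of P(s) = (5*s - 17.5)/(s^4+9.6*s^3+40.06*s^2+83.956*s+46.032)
Set numerator = 0: 5*s - 17.5 = 0 → Zeros: 3.5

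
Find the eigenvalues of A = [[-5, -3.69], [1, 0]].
Eigenvalues solve det(λI - A) = 0.
Characteristic polynomial: λ^2 + 5*λ + 3.69 = 0.
Factor: (λ + 4.1)(λ + 0.9) = 0.
Roots: -0.9, -4.1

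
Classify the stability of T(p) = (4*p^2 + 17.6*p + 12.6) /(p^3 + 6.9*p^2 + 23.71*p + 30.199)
Denominator: p^3 + 6.9*p^2 + 23.71*p + 30.199 = (p + 2.3)(p^2 + 4.6*p + 13.13). Poles: -2.3, -2.3 + 2.8j, -2.3 - 2.8j. Stable (all poles in LHP)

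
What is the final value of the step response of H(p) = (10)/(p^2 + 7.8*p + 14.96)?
FVT: lim_{t→∞} y(t) = lim_{p→0} p*Y(p) where Y(p) = H(p)/p.
= lim_{p→0} H(p) = H(0) = num(0)/den(0) = 10/14.96 = 0.6684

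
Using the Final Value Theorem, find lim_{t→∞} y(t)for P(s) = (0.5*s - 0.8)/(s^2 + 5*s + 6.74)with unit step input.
FVT: lim_{t→∞} y(t) = lim_{s→0} s*Y(s) where Y(s) = P(s)/s.
= lim_{s→0} P(s) = P(0) = num(0)/den(0) = -0.8/6.74 = -0.1187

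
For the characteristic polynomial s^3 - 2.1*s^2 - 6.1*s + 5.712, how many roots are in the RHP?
s^3 - 2.1*s^2 - 6.1*s + 5.712 = (s - 0.8)(s + 2.1)(s - 3.4). Poles: -2.1, 0.8, 3.4. RHP poles (Re>0): 2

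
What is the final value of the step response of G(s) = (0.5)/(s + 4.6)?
FVT: lim_{t→∞} y(t) = lim_{s→0} s*Y(s) where Y(s) = G(s)/s.
= lim_{s→0} G(s) = G(0) = num(0)/den(0) = 0.5/4.6 = 0.1087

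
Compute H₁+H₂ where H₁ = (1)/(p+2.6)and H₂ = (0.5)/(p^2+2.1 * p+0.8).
Parallel: H = H₁ + H₂ = (n₁·d₂ + n₂·d₁)/(d₁·d₂).
n₁·d₂ = p^2 + 2.1*p + 0.8. n₂·d₁ = 0.5*p + 1.3. Sum = p^2 + 2.6*p + 2.1. d₁·d₂ = p^3 + 4.7*p^2 + 6.26*p + 2.08.
H(p) = (p^2 + 2.6*p + 2.1)/(p^3 + 4.7*p^2 + 6.26*p + 2.08)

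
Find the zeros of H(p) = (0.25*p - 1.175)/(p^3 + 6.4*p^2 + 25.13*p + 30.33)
Set numerator = 0: 0.25*p - 1.175 = 0 → Zeros: 4.7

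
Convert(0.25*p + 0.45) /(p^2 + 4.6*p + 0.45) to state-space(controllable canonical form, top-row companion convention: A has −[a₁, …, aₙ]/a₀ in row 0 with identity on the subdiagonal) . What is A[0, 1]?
Reachable canonical form for den = p^2 + 4.6*p + 0.45: top row of A = -[a₁,a₂,...,aₙ]/a₀, ones on the subdiagonal, zeros elsewhere.
A = [[-4.6, -0.45], [1, 0]].
A[0,1] = -0.45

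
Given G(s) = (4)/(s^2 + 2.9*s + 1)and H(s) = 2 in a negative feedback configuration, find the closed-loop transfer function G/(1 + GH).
Closed-loop T = G/(1+GH).
Numerator: G_num * H_den = 4.
Denominator: G_den * H_den + G_num * H_num = (s^2 + 2.9*s + 1) + (8) = s^2 + 2.9*s + 9.
T(s) = (4)/(s^2 + 2.9*s + 9)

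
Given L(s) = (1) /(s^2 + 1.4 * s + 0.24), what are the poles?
Set denominator = 0: s^2 + 1.4*s + 0.24 = (s + 1.2)(s + 0.2) = 0 → Poles: -0.2, -1.2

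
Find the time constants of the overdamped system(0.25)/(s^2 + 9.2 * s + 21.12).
Overdamped: real poles at -4.8, -4.4. τ = -1/pole → τ₁ = 0.2083, τ₂ = 0.2273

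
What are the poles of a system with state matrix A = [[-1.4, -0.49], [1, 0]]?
Eigenvalues solve det(λI - A) = 0.
Characteristic polynomial: λ^2 + 1.4*λ + 0.49 = 0.
Factor: (λ + 0.7)(λ + 0.7) = 0.
Roots: -0.7, -0.7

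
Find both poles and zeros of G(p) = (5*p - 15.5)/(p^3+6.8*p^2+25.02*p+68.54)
Set denominator = 0: p^3 + 6.8*p^2 + 25.02*p + 68.54 = (p + 4.6)(p^2 + 2.2*p + 14.9) = 0 → Poles: -1.1 + 3.7j, -1.1 - 3.7j, -4.6
Set numerator = 0: 5*p - 15.5 = 0 → Zeros: 3.1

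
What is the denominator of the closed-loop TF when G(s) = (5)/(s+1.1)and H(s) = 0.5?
Characteristic poly = G_den * H_den + G_num * H_num = (s + 1.1) + (2.5) = s + 3.6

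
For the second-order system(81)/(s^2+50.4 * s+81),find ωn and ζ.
Standard form: ωn²/(s²+2ζωn·s+ωn²).
const=81=ωn² → ωn=9, s coeff=50.4=2ζωn → ζ=2.8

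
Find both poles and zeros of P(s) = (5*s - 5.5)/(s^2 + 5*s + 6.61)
Set denominator = 0: s^2 + 5*s + 6.61 = 0 → Poles: -2.5 + 0.6j, -2.5 - 0.6j
Set numerator = 0: 5*s - 5.5 = 0 → Zeros: 1.1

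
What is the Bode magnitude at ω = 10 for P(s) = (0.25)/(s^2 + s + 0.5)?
Substitute s = j*10: P(j10) = -0.00248744 - 0.000249994j.
|P(j10)| = sqrt(Re² + Im²) = 0.0025.
20*log₁₀(0.0025) = -52.04 dB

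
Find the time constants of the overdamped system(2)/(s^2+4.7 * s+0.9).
Overdamped: real poles at -4.5, -0.2. τ = -1/pole → τ₁ = 0.2222, τ₂ = 5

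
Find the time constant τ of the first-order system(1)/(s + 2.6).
First-order system: τ = -1/pole. Pole = -2.6. τ = -1/(-2.6) = 0.3846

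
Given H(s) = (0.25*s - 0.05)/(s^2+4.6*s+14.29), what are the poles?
Set denominator = 0: s^2 + 4.6*s + 14.29 = 0 → Poles: -2.3 + 3j, -2.3 - 3j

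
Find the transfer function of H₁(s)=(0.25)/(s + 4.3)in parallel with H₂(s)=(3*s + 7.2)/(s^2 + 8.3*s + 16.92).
Parallel: H = H₁ + H₂ = (n₁·d₂ + n₂·d₁)/(d₁·d₂).
n₁·d₂ = 0.25*s^2 + 2.075*s + 4.23. n₂·d₁ = 3*s^2 + 20.1*s + 30.96. Sum = 3.25*s^2 + 22.175*s + 35.19. d₁·d₂ = s^3 + 12.6*s^2 + 52.61*s + 72.756.
H(s) = (3.25*s^2 + 22.175*s + 35.19)/(s^3 + 12.6*s^2 + 52.61*s + 72.756)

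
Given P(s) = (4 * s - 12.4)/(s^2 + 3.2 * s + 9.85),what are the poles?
Set denominator = 0: s^2 + 3.2*s + 9.85 = 0 → Poles: -1.6 + 2.7j, -1.6 - 2.7j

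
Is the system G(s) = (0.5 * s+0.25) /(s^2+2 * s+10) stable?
Denominator: s^2 + 2*s + 10. Poles: -1 + 3j, -1 - 3j. All Re(p)<0: Yes (stable)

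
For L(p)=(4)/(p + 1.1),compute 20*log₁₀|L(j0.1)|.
Substitute p = j*0.1: L(j0.1) = 3.60656 - 0.327869j.
|L(j0.1)| = sqrt(Re² + Im²) = 3.621.
20*log₁₀(3.621) = 11.18 dB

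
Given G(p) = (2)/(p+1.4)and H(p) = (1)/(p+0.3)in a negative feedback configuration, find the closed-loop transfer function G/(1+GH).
Closed-loop T = G/(1+GH).
Numerator: G_num * H_den = 2*p + 0.6.
Denominator: G_den * H_den + G_num * H_num = (p^2 + 1.7*p + 0.42) + (2) = p^2 + 1.7*p + 2.42.
T(p) = (2*p + 0.6)/(p^2 + 1.7*p + 2.42)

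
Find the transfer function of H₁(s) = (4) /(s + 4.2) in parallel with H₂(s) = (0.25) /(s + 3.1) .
Parallel: H = H₁ + H₂ = (n₁·d₂ + n₂·d₁)/(d₁·d₂).
n₁·d₂ = 4*s + 12.4. n₂·d₁ = 0.25*s + 1.05. Sum = 4.25*s + 13.45. d₁·d₂ = s^2 + 7.3*s + 13.02.
H(s) = (4.25*s + 13.45)/(s^2 + 7.3*s + 13.02)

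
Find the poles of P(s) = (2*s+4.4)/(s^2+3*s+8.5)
Set denominator = 0: s^2 + 3*s + 8.5 = 0 → Poles: -1.5 + 2.5j, -1.5 - 2.5j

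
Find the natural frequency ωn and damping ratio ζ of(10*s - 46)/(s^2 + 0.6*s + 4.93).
Underdamped: complex pole -0.3 + 2.2j. ωn = |pole| = 2.22, ζ = -Re(pole)/ωn = 0.1351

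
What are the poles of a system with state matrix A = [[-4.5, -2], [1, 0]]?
Eigenvalues solve det(λI - A) = 0.
Characteristic polynomial: λ^2 + 4.5*λ + 2 = 0.
Factor: (λ + 4)(λ + 0.5) = 0.
Roots: -0.5, -4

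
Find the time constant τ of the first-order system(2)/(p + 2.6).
First-order system: τ = -1/pole. Pole = -2.6. τ = -1/(-2.6) = 0.3846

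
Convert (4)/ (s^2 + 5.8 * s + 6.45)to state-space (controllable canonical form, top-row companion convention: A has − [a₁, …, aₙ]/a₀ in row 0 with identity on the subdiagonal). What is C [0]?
Reachable canonical form: C = numerator coefficients (right-aligned, zero-padded to length n).
num = 4, C = [[0, 4]].
C[0] = 0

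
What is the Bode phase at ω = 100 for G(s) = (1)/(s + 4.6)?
Substitute s = j*100: G(j100) = 0.000459029 - 0.00997888j.
∠G(j100) = atan2(Im, Re) = atan2(-0.00997888, 0.000459029) = -87.37°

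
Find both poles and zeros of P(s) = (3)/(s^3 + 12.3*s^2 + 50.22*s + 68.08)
Set denominator = 0: s^3 + 12.3*s^2 + 50.22*s + 68.08 = (s + 4)(s + 3.7)(s + 4.6) = 0 → Poles: -3.7, -4, -4.6
Numerator is a nonzero constant (3) → Zeros: none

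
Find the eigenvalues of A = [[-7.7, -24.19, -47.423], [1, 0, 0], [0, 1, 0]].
Eigenvalues solve det(λI - A) = 0.
Characteristic polynomial: λ^3 + 7.7*λ^2 + 24.19*λ + 47.423 = 0.
Factor: (λ + 4.7)(λ^2 + 3*λ + 10.09) = 0.
Roots: -1.5 + 2.8j, -1.5 - 2.8j, -4.7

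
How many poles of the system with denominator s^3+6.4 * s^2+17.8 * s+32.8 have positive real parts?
s^3 + 6.4*s^2 + 17.8*s + 32.8 = (s + 4)(s^2 + 2.4*s + 8.2). Poles: -1.2 + 2.6j, -1.2 - 2.6j, -4. RHP poles (Re>0): 0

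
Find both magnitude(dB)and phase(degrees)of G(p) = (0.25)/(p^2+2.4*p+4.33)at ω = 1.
Substitute p = j*1: G(j1) = 0.0494098 - 0.0356106j.
|G| = 20*log₁₀(sqrt(Re²+Im²)) = -24.31 dB.
∠G = atan2(Im, Re) = -35.78°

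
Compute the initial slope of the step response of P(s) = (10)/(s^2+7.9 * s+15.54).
IVT: y'(0⁺) = lim_{s→∞} s²·Y(s) = lim_{s→∞} s·P(s).
deg(num) = 0, deg(den) = 2, relative degree = 2 ≥ 2, so s·P(s) → 0. Initial slope = 0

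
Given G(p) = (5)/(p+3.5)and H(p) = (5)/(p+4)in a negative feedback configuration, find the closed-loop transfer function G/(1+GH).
Closed-loop T = G/(1+GH).
Numerator: G_num * H_den = 5*p + 20.
Denominator: G_den * H_den + G_num * H_num = (p^2 + 7.5*p + 14) + (25) = p^2 + 7.5*p + 39.
T(p) = (5*p + 20)/(p^2 + 7.5*p + 39)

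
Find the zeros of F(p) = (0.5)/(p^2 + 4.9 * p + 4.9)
Numerator is a nonzero constant (0.5) → Zeros: none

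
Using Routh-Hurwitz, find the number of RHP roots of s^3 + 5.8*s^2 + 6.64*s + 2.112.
Routh array:
s^3: [1, 6.64]; s^2: [5.8, 2.112]; s^1: [6.27586]; s^0: [2.112]
First column: [1, 5.8, 6.27586, 2.112]. Sign changes = RHP roots = 0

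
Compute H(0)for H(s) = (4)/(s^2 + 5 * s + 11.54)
DC gain = H(0) = num(0)/den(0) = 4/11.54 = 0.3466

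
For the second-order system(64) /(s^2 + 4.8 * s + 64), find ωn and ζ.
Standard form: ωn²/(s²+2ζωn·s+ωn²).
const=64=ωn² → ωn=8, s coeff=4.8=2ζωn → ζ=0.3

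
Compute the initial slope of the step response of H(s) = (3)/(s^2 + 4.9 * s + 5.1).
IVT: y'(0⁺) = lim_{s→∞} s²·Y(s) = lim_{s→∞} s·H(s).
deg(num) = 0, deg(den) = 2, relative degree = 2 ≥ 2, so s·H(s) → 0. Initial slope = 0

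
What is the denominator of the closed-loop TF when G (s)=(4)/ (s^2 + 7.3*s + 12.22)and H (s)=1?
Characteristic poly = G_den * H_den + G_num * H_num = (s^2 + 7.3*s + 12.22) + (4) = s^2 + 7.3*s + 16.22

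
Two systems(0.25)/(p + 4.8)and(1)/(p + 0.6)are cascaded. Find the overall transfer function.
Series: H = H₁ · H₂ = (n₁·n₂)/(d₁·d₂).
Num: n₁·n₂ = 0.25. Den: d₁·d₂ = p^2 + 5.4*p + 2.88.
H(p) = (0.25)/(p^2 + 5.4*p + 2.88)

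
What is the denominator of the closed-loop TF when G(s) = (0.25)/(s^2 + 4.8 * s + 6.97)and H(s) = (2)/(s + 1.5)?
Characteristic poly = G_den * H_den + G_num * H_num = (s^3 + 6.3*s^2 + 14.17*s + 10.455) + (0.5) = s^3 + 6.3*s^2 + 14.17*s + 10.955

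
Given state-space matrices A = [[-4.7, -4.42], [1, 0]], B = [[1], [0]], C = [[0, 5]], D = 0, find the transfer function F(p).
F(p) = C(pI - A)⁻¹B + D.
Characteristic polynomial det(pI - A) = p^2 + 4.7*p + 4.42.
Numerator from C·adj(pI-A)·B + D·det(pI-A) = 5.
F(p) = (5)/(p^2 + 4.7*p + 4.42)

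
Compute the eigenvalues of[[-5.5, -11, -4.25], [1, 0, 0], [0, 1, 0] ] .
Eigenvalues solve det(λI - A) = 0.
Characteristic polynomial: λ^3 + 5.5*λ^2 + 11*λ + 4.25 = 0.
Factor: (λ + 0.5)(λ^2 + 5*λ + 8.5) = 0.
Roots: -0.5, -2.5 + 1.5j, -2.5 - 1.5j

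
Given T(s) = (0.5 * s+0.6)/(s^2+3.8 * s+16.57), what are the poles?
Set denominator = 0: s^2 + 3.8*s + 16.57 = 0 → Poles: -1.9 + 3.6j, -1.9 - 3.6j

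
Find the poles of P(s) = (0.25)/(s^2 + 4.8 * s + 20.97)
Set denominator = 0: s^2 + 4.8*s + 20.97 = 0 → Poles: -2.4 + 3.9j, -2.4 - 3.9j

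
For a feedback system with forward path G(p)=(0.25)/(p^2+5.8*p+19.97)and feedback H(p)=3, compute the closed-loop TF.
Closed-loop T = G/(1+GH).
Numerator: G_num * H_den = 0.25.
Denominator: G_den * H_den + G_num * H_num = (p^2 + 5.8*p + 19.97) + (0.75) = p^2 + 5.8*p + 20.72.
T(p) = (0.25)/(p^2 + 5.8*p + 20.72)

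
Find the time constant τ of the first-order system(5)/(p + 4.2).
First-order system: τ = -1/pole. Pole = -4.2. τ = -1/(-4.2) = 0.2381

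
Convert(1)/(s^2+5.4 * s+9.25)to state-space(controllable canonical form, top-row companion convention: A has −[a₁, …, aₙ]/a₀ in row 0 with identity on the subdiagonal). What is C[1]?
Reachable canonical form: C = numerator coefficients (right-aligned, zero-padded to length n).
num = 1, C = [[0, 1]].
C[1] = 1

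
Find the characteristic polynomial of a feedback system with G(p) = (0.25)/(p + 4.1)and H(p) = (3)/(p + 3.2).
Characteristic poly = G_den * H_den + G_num * H_num = (p^2 + 7.3*p + 13.12) + (0.75) = p^2 + 7.3*p + 13.87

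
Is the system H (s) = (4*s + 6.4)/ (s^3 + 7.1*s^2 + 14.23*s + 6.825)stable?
Denominator: s^3 + 7.1*s^2 + 14.23*s + 6.825 = (s + 2.5)(s + 3.9)(s + 0.7). Poles: -0.7, -2.5, -3.9. All Re(p)<0: Yes (stable)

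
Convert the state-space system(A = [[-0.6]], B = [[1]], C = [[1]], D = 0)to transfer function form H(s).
H(s) = C(sI - A)⁻¹B + D.
Characteristic polynomial det(sI - A) = s + 0.6.
Numerator from C·adj(sI-A)·B + D·det(sI-A) = 1.
H(s) = (1)/(s + 0.6)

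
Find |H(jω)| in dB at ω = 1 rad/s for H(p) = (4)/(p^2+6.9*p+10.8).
Substitute p = j*1: H(j1) = 0.272885 - 0.192134j.
|H(j1)| = sqrt(Re² + Im²) = 0.3337.
20*log₁₀(0.3337) = -9.53 dB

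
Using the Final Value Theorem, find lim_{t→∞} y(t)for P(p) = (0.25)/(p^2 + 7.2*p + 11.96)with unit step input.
FVT: lim_{t→∞} y(t) = lim_{p→0} p*Y(p) where Y(p) = P(p)/p.
= lim_{p→0} P(p) = P(0) = num(0)/den(0) = 0.25/11.96 = 0.0209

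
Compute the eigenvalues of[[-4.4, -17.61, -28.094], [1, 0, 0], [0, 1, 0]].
Eigenvalues solve det(λI - A) = 0.
Characteristic polynomial: λ^3 + 4.4*λ^2 + 17.61*λ + 28.094 = 0.
Factor: (λ + 2.2)(λ^2 + 2.2*λ + 12.77) = 0.
Roots: -1.1 + 3.4j, -1.1 - 3.4j, -2.2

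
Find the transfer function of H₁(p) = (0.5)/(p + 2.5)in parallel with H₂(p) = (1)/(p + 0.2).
Parallel: H = H₁ + H₂ = (n₁·d₂ + n₂·d₁)/(d₁·d₂).
n₁·d₂ = 0.5*p + 0.1. n₂·d₁ = p + 2.5. Sum = 1.5*p + 2.6. d₁·d₂ = p^2 + 2.7*p + 0.5.
H(p) = (1.5*p + 2.6)/(p^2 + 2.7*p + 0.5)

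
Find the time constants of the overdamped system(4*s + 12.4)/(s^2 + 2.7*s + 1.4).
Overdamped: real poles at -0.7, -2. τ = -1/pole → τ₁ = 1.429, τ₂ = 0.5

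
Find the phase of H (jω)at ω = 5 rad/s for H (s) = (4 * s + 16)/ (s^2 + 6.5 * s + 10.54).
Substitute s = j*5: H(j5) = 0.330851 - 0.639511j.
∠H(j5) = atan2(Im, Re) = atan2(-0.639511, 0.330851) = -62.65°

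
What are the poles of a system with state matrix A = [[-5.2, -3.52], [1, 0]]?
Eigenvalues solve det(λI - A) = 0.
Characteristic polynomial: λ^2 + 5.2*λ + 3.52 = 0.
Factor: (λ + 0.8)(λ + 4.4) = 0.
Roots: -0.8, -4.4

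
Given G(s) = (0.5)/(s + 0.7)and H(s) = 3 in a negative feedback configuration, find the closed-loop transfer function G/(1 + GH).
Closed-loop T = G/(1+GH).
Numerator: G_num * H_den = 0.5.
Denominator: G_den * H_den + G_num * H_num = (s + 0.7) + (1.5) = s + 2.2.
T(s) = (0.5)/(s + 2.2)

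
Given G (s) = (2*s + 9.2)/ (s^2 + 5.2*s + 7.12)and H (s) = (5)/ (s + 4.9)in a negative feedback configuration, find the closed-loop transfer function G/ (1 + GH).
Closed-loop T = G/(1+GH).
Numerator: G_num * H_den = 2*s^2 + 19*s + 45.08.
Denominator: G_den * H_den + G_num * H_num = (s^3 + 10.1*s^2 + 32.6*s + 34.888) + (10*s + 46) = s^3 + 10.1*s^2 + 42.6*s + 80.888.
T(s) = (2*s^2 + 19*s + 45.08)/(s^3 + 10.1*s^2 + 42.6*s + 80.888)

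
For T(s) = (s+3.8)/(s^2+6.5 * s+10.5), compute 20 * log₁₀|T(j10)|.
Substitute s = j*10: T(j10) = 0.0253285 - 0.0933369j.
|T(j10)| = sqrt(Re² + Im²) = 0.09671.
20*log₁₀(0.09671) = -20.29 dB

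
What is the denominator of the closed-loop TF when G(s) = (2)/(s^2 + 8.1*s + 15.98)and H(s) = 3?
Characteristic poly = G_den * H_den + G_num * H_num = (s^2 + 8.1*s + 15.98) + (6) = s^2 + 8.1*s + 21.98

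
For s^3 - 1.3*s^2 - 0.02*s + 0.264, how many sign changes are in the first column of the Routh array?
Routh array:
s^3: [1, -0.02]; s^2: [-1.3, 0.264]; s^1: [0.183077]; s^0: [0.264]
First column: [1, -1.3, 0.183077, 0.264]. Sign changes = 2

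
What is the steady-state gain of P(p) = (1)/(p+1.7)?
DC gain = P(0) = num(0)/den(0) = 1/1.7 = 0.5882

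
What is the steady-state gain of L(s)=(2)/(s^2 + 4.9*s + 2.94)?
DC gain = L(0) = num(0)/den(0) = 2/2.94 = 0.6803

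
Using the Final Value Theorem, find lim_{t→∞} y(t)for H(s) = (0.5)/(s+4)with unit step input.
FVT: lim_{t→∞} y(t) = lim_{s→0} s*Y(s) where Y(s) = H(s)/s.
= lim_{s→0} H(s) = H(0) = num(0)/den(0) = 0.5/4 = 0.125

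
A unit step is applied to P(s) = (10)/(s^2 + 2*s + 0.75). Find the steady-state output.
FVT: lim_{t→∞} y(t) = lim_{s→0} s*Y(s) where Y(s) = P(s)/s.
= lim_{s→0} P(s) = P(0) = num(0)/den(0) = 10/0.75 = 13.33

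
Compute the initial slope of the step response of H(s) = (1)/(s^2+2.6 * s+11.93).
IVT: y'(0⁺) = lim_{s→∞} s²·Y(s) = lim_{s→∞} s·H(s).
deg(num) = 0, deg(den) = 2, relative degree = 2 ≥ 2, so s·H(s) → 0. Initial slope = 0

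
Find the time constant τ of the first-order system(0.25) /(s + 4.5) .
First-order system: τ = -1/pole. Pole = -4.5. τ = -1/(-4.5) = 0.2222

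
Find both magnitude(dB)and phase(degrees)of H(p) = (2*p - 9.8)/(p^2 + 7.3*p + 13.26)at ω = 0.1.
Substitute p = j*0.1: H(j0.1) = -0.736555 + 0.0556744j.
|H| = 20*log₁₀(sqrt(Re²+Im²)) = -2.63 dB.
∠H = atan2(Im, Re) = 175.68°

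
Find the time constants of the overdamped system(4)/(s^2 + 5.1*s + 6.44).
Overdamped: real poles at -2.8, -2.3. τ = -1/pole → τ₁ = 0.3571, τ₂ = 0.4348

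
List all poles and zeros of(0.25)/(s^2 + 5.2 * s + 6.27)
Set denominator = 0: s^2 + 5.2*s + 6.27 = (s + 1.9)(s + 3.3) = 0 → Poles: -1.9, -3.3
Numerator is a nonzero constant (0.25) → Zeros: none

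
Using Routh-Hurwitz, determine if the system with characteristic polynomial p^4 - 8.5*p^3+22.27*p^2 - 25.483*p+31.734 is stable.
Routh array:
p^4: [1, 22.27, 31.734]; p^3: [-8.5, -25.483]; p^2: [19.272, 31.734]; p^1: [-11.4866]; p^0: [31.734]
First column: [1, -8.5, 19.272, -11.4866, 31.734]. Sign changes = 4.
No, unstable (4 RHP root(s))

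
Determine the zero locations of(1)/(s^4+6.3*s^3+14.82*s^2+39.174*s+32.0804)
Numerator is a nonzero constant (1) → Zeros: none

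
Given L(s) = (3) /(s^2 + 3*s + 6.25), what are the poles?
Set denominator = 0: s^2 + 3*s + 6.25 = 0 → Poles: -1.5 + 2j, -1.5 - 2j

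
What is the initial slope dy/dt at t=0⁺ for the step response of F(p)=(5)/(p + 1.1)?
IVT: y'(0⁺) = lim_{p→∞} p²·Y(p) = lim_{p→∞} p·F(p).
deg(num) = 0, deg(den) = 1, relative degree = 1, so p·F(p) → (leading num)/(leading den) = 5/1 = 5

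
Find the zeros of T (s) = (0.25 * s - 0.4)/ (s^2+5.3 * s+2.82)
Set numerator = 0: 0.25*s - 0.4 = 0 → Zeros: 1.6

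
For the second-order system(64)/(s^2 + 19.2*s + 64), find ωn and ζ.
Standard form: ωn²/(s²+2ζωn·s+ωn²).
const=64=ωn² → ωn=8, s coeff=19.2=2ζωn → ζ=1.2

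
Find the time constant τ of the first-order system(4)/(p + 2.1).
First-order system: τ = -1/pole. Pole = -2.1. τ = -1/(-2.1) = 0.4762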